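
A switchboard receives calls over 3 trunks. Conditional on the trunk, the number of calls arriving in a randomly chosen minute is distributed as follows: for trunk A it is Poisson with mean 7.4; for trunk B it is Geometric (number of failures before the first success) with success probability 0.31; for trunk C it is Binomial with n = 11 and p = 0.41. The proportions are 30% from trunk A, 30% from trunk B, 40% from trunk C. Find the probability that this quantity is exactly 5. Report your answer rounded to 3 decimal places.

0.139

Conditional on each trunk, P(X = 5): A: 0.113031; B: 0.048485; C: 0.225774.
By total probability, P(X = 5) = 0.3·0.113031 + 0.3·0.048485 + 0.4·0.225774 = 0.138764.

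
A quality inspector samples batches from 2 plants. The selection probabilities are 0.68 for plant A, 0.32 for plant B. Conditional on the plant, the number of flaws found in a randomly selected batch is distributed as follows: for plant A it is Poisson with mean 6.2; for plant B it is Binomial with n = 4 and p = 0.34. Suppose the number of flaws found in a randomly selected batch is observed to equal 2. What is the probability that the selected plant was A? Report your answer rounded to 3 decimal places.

0.215

Likelihoods P(X=2 | ·): A: 0.0390057; B: 0.302132.
Posterior ∝ prior × likelihood. Numerator for A: 0.68·0.0390057 = 0.0265238.
Normalizing constant: 0.68·0.0390057 + 0.32·0.302132 = 0.123206.
P(A | observation) = 0.0265238 / 0.123206 = 0.21528.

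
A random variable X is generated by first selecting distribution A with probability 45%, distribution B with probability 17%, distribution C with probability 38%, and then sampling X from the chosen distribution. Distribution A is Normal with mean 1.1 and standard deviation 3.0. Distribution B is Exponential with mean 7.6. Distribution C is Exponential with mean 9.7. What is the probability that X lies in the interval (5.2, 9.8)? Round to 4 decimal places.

Conditional on each component, P(5.2 < X < 9.8): A: 0.0839991; B: 0.229073; C: 0.220929.
By total probability, P(5.2 < X < 9.8) = 0.45·0.0839991 + 0.17·0.229073 + 0.38·0.220929 = 0.160695.

0.1607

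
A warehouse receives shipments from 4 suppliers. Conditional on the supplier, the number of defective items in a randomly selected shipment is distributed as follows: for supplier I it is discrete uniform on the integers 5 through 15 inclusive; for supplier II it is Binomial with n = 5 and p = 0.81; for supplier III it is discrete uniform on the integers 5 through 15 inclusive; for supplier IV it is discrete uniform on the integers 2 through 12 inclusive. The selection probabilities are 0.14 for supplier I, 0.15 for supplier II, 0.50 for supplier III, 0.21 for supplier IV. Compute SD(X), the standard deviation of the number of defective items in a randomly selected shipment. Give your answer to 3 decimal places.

3.674

Per component, I: μ=10, E[X²]=110; II: μ=4.05, E[X²]=17.172; III: μ=10, E[X²]=110; IV: μ=7, E[X²]=59.
E[X] = 0.14·10 + 0.15·4.05 + 0.5·10 + 0.21·7 = 8.4775.
E[X²] = 0.14·110 + 0.15·17.172 + 0.5·110 + 0.21·59 = 85.3658.
Var(X) = E[X²] − (E[X])² = 85.3658 − 71.868 = 13.4978.
SD(X) = √13.4978 = 3.67393.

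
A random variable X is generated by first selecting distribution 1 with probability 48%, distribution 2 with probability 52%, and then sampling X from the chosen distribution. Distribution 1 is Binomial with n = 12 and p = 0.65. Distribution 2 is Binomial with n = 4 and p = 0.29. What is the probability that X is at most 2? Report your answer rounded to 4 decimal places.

0.4807

Conditional on each component, P(X ≤ 2): 1: 0.000847908; 2: 0.923662.
By total probability, P(X ≤ 2) = 0.48·0.000847908 + 0.52·0.923662 = 0.480711.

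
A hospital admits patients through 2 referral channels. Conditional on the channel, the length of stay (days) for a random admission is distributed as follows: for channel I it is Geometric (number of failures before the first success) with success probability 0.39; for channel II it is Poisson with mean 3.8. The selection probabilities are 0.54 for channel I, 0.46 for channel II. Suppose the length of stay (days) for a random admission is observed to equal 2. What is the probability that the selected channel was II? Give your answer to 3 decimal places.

0.487

Likelihoods P(X=2 | ·): I: 0.145119; II: 0.161517.
Posterior ∝ prior × likelihood. Numerator for II: 0.46·0.161517 = 0.0742978.
Normalizing constant: 0.54·0.145119 + 0.46·0.161517 = 0.152662.
P(II | observation) = 0.0742978 / 0.152662 = 0.486682.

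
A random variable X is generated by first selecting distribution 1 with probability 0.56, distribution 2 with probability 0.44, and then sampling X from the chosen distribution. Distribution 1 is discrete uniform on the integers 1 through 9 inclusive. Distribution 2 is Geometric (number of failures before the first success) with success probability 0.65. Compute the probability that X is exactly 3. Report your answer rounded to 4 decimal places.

Conditional on each component, P(X = 3): 1: 0.111111; 2: 0.0278687.
By total probability, P(X = 3) = 0.56·0.111111 + 0.44·0.0278687 = 0.0744845.

0.0745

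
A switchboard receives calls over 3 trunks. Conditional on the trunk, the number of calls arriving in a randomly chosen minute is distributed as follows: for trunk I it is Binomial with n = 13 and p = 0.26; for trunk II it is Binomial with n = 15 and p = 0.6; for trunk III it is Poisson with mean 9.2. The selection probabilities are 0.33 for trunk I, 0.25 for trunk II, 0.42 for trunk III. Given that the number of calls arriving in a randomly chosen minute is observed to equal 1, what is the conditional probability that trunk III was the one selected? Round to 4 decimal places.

Likelihoods P(X=1 | ·): I: 0.0911375; II: 2.41592e-05; III: 0.000929562.
Posterior ∝ prior × likelihood. Numerator for III: 0.42·0.000929562 = 0.000390416.
Normalizing constant: 0.33·0.0911375 + 0.25·2.41592e-05 + 0.42·0.000929562 = 0.0304718.
P(III | observation) = 0.000390416 / 0.0304718 = 0.0128124.

0.0128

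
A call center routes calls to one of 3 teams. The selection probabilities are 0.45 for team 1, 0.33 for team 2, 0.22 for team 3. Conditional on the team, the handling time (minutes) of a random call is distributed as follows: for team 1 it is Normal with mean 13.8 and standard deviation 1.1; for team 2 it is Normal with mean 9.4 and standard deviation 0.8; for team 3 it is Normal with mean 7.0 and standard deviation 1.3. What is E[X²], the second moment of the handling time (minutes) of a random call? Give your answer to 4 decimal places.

126.7643

For each component E[X²] = Var + (mean)², giving 1: 191.65; 2: 89; 3: 50.69.
Overall E[X²] = 0.45·191.65 + 0.33·89 + 0.22·50.69 = 126.764.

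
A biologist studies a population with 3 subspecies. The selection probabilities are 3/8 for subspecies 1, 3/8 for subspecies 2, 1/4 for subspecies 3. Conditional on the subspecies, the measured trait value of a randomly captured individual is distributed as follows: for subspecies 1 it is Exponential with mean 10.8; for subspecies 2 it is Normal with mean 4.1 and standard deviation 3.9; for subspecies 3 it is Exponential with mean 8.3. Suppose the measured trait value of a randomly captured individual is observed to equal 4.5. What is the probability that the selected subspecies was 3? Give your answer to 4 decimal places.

Likelihoods f(4.5 | ·): 1: 0.0610408; 2: 0.101756; 3: 0.0700585.
Posterior ∝ prior × likelihood. Numerator for 3: 0.25·0.0700585 = 0.0175146.
Normalizing constant: 0.375·0.0610408 + 0.375·0.101756 + 0.25·0.0700585 = 0.0785635.
P(3 | observation) = 0.0175146 / 0.0785635 = 0.222936.

0.2229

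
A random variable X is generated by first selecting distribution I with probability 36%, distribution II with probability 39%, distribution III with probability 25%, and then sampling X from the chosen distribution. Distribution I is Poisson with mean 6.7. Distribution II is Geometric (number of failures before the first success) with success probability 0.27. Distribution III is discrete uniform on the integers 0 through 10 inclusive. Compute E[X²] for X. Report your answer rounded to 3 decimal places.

34.079

For each component E[X²] = Var + (mean)², giving I: 51.59; II: 17.3237; III: 35.
Overall E[X²] = 0.36·51.59 + 0.39·17.3237 + 0.25·35 = 34.0787.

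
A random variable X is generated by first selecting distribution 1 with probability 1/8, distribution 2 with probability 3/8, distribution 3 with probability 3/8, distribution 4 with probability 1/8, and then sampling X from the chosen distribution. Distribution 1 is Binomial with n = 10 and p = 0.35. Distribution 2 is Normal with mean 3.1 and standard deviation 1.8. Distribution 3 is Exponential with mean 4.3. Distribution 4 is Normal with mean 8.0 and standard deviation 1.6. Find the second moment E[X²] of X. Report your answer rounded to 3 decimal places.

For each component E[X²] = Var + (mean)², giving 1: 14.525; 2: 12.85; 3: 36.98; 4: 66.56.
Overall E[X²] = 0.125·14.525 + 0.375·12.85 + 0.375·36.98 + 0.125·66.56 = 28.8219.

28.822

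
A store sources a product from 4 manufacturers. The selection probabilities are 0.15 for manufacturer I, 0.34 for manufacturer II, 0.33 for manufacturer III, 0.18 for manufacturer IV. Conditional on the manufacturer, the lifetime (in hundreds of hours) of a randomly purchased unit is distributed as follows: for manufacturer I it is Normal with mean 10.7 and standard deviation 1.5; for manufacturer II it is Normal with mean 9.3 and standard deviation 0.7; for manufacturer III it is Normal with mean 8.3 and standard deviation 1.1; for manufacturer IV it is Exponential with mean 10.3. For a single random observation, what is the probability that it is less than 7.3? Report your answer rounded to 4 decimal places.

Conditional on each manufacturer, P(X < 7.3): I: 0.0117053; II: 0.00213737; III: 0.181651; IV: 0.507735.
By total probability, P(X < 7.3) = 0.15·0.0117053 + 0.34·0.00213737 + 0.33·0.181651 + 0.18·0.507735 = 0.15382.

0.1538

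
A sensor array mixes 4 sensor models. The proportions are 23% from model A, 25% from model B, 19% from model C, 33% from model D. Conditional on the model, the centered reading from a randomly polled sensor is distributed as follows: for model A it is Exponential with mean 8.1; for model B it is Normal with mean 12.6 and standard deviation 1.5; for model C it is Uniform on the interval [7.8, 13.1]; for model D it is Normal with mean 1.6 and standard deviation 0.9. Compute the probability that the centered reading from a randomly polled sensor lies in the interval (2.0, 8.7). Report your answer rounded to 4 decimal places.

0.2429

Conditional on each model, P(2.0 < X < 8.7): A: 0.439594; B: 0.00466119; C: 0.169811; D: 0.328361.
By total probability, P(2.0 < X < 8.7) = 0.23·0.439594 + 0.25·0.00466119 + 0.19·0.169811 + 0.33·0.328361 = 0.242895.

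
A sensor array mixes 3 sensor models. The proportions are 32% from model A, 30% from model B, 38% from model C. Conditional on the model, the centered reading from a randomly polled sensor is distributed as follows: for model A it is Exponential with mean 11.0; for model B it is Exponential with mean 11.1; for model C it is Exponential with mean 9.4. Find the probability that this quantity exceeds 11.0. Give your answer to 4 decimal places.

0.3470

Conditional on each model, P(X > 11.0): A: 0.367879; B: 0.371209; C: 0.310301.
By total probability, P(X > 11.0) = 0.32·0.367879 + 0.3·0.371209 + 0.38·0.310301 = 0.346998.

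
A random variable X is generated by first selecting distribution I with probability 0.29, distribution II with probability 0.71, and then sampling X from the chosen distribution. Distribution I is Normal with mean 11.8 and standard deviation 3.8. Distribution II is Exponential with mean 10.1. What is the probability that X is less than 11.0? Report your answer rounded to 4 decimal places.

0.5919

Conditional on each component, P(X < 11.0): I: 0.416628; II: 0.663484.
By total probability, P(X < 11.0) = 0.29·0.416628 + 0.71·0.663484 = 0.591896.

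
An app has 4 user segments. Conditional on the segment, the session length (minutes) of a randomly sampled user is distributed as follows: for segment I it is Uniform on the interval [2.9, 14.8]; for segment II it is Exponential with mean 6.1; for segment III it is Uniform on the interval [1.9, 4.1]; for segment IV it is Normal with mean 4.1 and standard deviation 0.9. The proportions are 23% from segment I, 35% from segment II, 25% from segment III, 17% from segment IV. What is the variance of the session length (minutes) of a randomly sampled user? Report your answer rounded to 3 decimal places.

20.565

Per component, I: μ=8.85, E[X²]=90.1233; II: μ=6.1, E[X²]=74.42; III: μ=3, E[X²]=9.40333; IV: μ=4.1, E[X²]=17.62.
E[X] = 0.23·8.85 + 0.35·6.1 + 0.25·3 + 0.17·4.1 = 5.6175.
E[X²] = 0.23·90.1233 + 0.35·74.42 + 0.25·9.40333 + 0.17·17.62 = 52.1216.
Var(X) = E[X²] − (E[X])² = 52.1216 − 31.5563 = 20.5653.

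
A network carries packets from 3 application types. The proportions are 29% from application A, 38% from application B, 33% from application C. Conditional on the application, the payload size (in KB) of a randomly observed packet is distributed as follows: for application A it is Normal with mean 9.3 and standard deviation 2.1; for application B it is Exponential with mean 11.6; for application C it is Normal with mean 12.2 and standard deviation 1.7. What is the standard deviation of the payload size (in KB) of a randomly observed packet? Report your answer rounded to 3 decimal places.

Per component, A: μ=9.3, E[X²]=90.9; B: μ=11.6, E[X²]=269.12; C: μ=12.2, E[X²]=151.73.
E[X] = 0.29·9.3 + 0.38·11.6 + 0.33·12.2 = 11.131.
E[X²] = 0.29·90.9 + 0.38·269.12 + 0.33·151.73 = 178.697.
Var(X) = E[X²] − (E[X])² = 178.697 − 123.899 = 54.7983.
SD(X) = √54.7983 = 7.40259.

7.403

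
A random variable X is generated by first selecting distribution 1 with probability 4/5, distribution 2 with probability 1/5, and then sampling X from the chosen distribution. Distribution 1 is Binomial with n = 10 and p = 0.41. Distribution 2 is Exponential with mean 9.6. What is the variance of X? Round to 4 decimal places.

Per component, 1: μ=4.1, E[X²]=19.229; 2: μ=9.6, E[X²]=184.32.
E[X] = 0.8·4.1 + 0.2·9.6 = 5.2.
E[X²] = 0.8·19.229 + 0.2·184.32 = 52.2472.
Var(X) = E[X²] − (E[X])² = 52.2472 − 27.04 = 25.2072.

25.2072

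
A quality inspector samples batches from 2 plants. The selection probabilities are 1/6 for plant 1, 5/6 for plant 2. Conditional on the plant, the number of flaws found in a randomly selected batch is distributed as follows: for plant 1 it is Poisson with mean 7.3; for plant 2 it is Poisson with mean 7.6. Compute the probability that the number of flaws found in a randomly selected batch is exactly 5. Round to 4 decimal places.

0.1076

Conditional on each plant, P(X = 5): 1: 0.116703; 2: 0.105742.
By total probability, P(X = 5) = 0.166667·0.116703 + 0.833333·0.105742 = 0.107569.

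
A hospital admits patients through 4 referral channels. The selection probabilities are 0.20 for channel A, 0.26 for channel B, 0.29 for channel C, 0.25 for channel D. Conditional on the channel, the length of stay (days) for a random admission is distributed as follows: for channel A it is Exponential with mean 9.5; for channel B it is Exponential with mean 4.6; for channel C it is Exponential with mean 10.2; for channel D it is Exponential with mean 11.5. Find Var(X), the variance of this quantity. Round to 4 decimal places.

Per component, A: μ=9.5, E[X²]=180.5; B: μ=4.6, E[X²]=42.32; C: μ=10.2, E[X²]=208.08; D: μ=11.5, E[X²]=264.5.
E[X] = 0.2·9.5 + 0.26·4.6 + 0.29·10.2 + 0.25·11.5 = 8.929.
E[X²] = 0.2·180.5 + 0.26·42.32 + 0.29·208.08 + 0.25·264.5 = 173.571.
Var(X) = E[X²] − (E[X])² = 173.571 − 79.727 = 93.8444.

93.8444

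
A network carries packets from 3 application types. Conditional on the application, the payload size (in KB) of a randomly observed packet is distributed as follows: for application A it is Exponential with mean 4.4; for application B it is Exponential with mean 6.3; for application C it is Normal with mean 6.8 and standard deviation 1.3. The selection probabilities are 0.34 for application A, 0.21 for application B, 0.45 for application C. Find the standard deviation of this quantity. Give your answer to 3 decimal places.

4.104

Per component, A: μ=4.4, E[X²]=38.72; B: μ=6.3, E[X²]=79.38; C: μ=6.8, E[X²]=47.93.
E[X] = 0.34·4.4 + 0.21·6.3 + 0.45·6.8 = 5.879.
E[X²] = 0.34·38.72 + 0.21·79.38 + 0.45·47.93 = 51.4031.
Var(X) = E[X²] − (E[X])² = 51.4031 − 34.5626 = 16.8405.
SD(X) = √16.8405 = 4.10371.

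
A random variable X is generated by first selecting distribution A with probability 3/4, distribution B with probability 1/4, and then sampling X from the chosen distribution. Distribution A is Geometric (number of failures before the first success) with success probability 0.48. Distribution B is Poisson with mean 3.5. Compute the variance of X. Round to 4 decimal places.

Per component, A: μ=1.08333, E[X²]=3.43056; B: μ=3.5, E[X²]=15.75.
E[X] = 0.75·1.08333 + 0.25·3.5 = 1.6875.
E[X²] = 0.75·3.43056 + 0.25·15.75 = 6.51042.
Var(X) = E[X²] − (E[X])² = 6.51042 − 2.84766 = 3.66276.

3.6628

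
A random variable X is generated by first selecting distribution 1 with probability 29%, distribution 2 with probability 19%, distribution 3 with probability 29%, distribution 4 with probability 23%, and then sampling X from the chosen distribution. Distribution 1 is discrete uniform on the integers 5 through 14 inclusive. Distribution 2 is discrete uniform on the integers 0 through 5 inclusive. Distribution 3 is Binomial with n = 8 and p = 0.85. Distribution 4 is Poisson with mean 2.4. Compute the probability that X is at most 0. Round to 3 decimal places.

Conditional on each component, P(X ≤ 0): 1: 0; 2: 0.166667; 3: 2.56289e-07; 4: 0.090718.
By total probability, P(X ≤ 0) = 0.29·0 + 0.19·0.166667 + 0.29·2.56289e-07 + 0.23·0.090718 = 0.0525319.

0.053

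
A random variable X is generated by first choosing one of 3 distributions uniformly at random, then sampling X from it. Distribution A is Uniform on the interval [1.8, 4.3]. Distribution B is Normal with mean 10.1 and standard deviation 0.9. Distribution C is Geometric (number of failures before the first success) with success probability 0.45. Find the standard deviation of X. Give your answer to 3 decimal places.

Per component, A: μ=3.05, E[X²]=9.82333; B: μ=10.1, E[X²]=102.82; C: μ=1.22222, E[X²]=4.20988.
E[X] = 0.333333·3.05 + 0.333333·10.1 + 0.333333·1.22222 = 4.79074.
E[X²] = 0.333333·9.82333 + 0.333333·102.82 + 0.333333·4.20988 = 38.9511.
Var(X) = E[X²] − (E[X])² = 38.9511 − 22.9512 = 15.9999.
SD(X) = √15.9999 = 3.99998.

4.000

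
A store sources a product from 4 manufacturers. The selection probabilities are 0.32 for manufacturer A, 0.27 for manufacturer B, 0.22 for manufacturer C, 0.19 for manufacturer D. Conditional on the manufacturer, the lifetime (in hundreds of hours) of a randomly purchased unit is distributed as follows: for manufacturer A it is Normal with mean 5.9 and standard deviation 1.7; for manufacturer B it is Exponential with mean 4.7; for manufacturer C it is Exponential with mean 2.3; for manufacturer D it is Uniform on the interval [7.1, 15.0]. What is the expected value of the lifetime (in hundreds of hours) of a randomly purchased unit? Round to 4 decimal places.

5.7625

Component means — A: 5.9; B: 4.7; C: 2.3; D: 11.05.
E[X] = 0.32·5.9 + 0.27·4.7 + 0.22·2.3 + 0.19·11.05 = 5.7625.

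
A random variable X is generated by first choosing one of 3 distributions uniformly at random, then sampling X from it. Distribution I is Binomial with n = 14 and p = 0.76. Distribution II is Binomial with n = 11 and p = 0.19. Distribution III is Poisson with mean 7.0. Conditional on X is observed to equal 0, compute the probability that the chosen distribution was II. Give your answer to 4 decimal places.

0.9908

Likelihoods P(X=0 | ·): I: 2.10357e-09; II: 0.0984771; III: 0.000911882.
Posterior ∝ prior × likelihood. Numerator for II: 0.333333·0.0984771 = 0.0328257.
Normalizing constant: 0.333333·2.10357e-09 + 0.333333·0.0984771 + 0.333333·0.000911882 = 0.0331297.
P(II | observation) = 0.0328257 / 0.0331297 = 0.990825.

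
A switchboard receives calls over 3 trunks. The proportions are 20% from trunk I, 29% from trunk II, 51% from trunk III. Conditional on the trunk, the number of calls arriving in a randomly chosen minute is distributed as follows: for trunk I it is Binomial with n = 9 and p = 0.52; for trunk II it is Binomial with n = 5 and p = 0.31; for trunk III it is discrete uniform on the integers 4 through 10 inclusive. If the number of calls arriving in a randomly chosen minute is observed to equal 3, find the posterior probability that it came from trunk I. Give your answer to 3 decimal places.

Likelihoods P(X=3 | ·): I: 0.144456; II: 0.141835; III: 0.
Posterior ∝ prior × likelihood. Numerator for I: 0.2·0.144456 = 0.0288913.
Normalizing constant: 0.2·0.144456 + 0.29·0.141835 + 0.51·0 = 0.0700234.
P(I | observation) = 0.0288913 / 0.0700234 = 0.412595.

0.413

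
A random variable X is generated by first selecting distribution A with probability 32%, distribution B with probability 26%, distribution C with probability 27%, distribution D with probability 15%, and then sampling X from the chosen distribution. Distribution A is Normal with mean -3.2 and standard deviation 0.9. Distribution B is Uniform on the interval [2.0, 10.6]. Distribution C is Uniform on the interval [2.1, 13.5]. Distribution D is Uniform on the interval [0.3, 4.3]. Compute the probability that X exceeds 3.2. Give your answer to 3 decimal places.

Conditional on each component, P(X > 3.2): A: 5.7554e-13; B: 0.860465; C: 0.903509; D: 0.275.
By total probability, P(X > 3.2) = 0.32·5.7554e-13 + 0.26·0.860465 + 0.27·0.903509 + 0.15·0.275 = 0.508918.

0.509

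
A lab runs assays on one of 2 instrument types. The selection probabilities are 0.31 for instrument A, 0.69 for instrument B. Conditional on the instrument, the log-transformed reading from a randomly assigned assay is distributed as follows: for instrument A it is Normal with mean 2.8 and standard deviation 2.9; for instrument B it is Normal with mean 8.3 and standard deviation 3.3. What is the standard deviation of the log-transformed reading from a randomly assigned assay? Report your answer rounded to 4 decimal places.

Per component, A: μ=2.8, E[X²]=16.25; B: μ=8.3, E[X²]=79.78.
E[X] = 0.31·2.8 + 0.69·8.3 = 6.595.
E[X²] = 0.31·16.25 + 0.69·79.78 = 60.0857.
Var(X) = E[X²] − (E[X])² = 60.0857 − 43.494 = 16.5917.
SD(X) = √16.5917 = 4.07329.

4.0733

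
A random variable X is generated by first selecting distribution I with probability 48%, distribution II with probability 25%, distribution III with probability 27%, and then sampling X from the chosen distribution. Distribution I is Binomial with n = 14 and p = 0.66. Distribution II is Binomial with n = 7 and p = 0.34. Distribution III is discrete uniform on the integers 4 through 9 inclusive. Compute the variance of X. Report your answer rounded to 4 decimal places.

10.4541

Per component, I: μ=9.24, E[X²]=88.5192; II: μ=2.38, E[X²]=7.2352; III: μ=6.5, E[X²]=45.1667.
E[X] = 0.48·9.24 + 0.25·2.38 + 0.27·6.5 = 6.7852.
E[X²] = 0.48·88.5192 + 0.25·7.2352 + 0.27·45.1667 = 56.493.
Var(X) = E[X²] − (E[X])² = 56.493 − 46.0389 = 10.4541.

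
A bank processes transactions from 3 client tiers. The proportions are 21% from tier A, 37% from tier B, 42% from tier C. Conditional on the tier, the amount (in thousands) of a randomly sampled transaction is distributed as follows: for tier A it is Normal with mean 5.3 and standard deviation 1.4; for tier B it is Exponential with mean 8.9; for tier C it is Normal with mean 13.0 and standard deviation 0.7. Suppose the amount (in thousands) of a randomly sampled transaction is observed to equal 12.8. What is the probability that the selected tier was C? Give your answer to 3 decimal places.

Likelihoods f(12.8 | ·): A: 1.67062e-07; B: 0.026669; C: 0.547124.
Posterior ∝ prior × likelihood. Numerator for C: 0.42·0.547124 = 0.229792.
Normalizing constant: 0.21·1.67062e-07 + 0.37·0.026669 + 0.42·0.547124 = 0.23966.
P(C | observation) = 0.229792 / 0.23966 = 0.958827.

0.959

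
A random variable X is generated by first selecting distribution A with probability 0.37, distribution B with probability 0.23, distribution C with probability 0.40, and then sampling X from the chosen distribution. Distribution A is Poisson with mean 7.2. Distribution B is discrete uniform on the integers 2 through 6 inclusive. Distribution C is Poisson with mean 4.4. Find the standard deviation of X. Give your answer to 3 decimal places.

2.633

Per component, A: μ=7.2, E[X²]=59.04; B: μ=4, E[X²]=18; C: μ=4.4, E[X²]=23.76.
E[X] = 0.37·7.2 + 0.23·4 + 0.4·4.4 = 5.344.
E[X²] = 0.37·59.04 + 0.23·18 + 0.4·23.76 = 35.4888.
Var(X) = E[X²] − (E[X])² = 35.4888 − 28.5583 = 6.93046.
SD(X) = √6.93046 = 2.63258.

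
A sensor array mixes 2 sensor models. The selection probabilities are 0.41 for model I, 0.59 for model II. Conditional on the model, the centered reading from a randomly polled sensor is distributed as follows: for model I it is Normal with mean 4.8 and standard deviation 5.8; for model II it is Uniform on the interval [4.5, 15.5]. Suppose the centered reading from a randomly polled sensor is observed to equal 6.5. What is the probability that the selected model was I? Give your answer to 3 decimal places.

Likelihoods f(6.5 | ·): I: 0.0658911; II: 0.0909091.
Posterior ∝ prior × likelihood. Numerator for I: 0.41·0.0658911 = 0.0270154.
Normalizing constant: 0.41·0.0658911 + 0.59·0.0909091 = 0.0806517.
P(I | observation) = 0.0270154 / 0.0806517 = 0.334963.

0.335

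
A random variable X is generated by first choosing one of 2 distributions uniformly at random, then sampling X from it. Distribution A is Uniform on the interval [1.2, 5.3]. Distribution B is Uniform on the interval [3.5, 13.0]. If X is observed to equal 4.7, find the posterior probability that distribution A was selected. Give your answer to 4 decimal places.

Likelihoods f(4.7 | ·): A: 0.243902; B: 0.105263.
Posterior ∝ prior × likelihood. Numerator for A: 0.5·0.243902 = 0.121951.
Normalizing constant: 0.5·0.243902 + 0.5·0.105263 = 0.174583.
P(A | observation) = 0.121951 / 0.174583 = 0.698529.

0.6985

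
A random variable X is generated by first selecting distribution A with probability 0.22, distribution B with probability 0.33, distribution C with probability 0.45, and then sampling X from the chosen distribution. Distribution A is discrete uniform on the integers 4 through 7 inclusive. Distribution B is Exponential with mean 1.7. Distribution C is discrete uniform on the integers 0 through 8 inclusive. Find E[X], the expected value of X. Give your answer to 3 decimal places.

Component means — A: 5.5; B: 1.7; C: 4.
E[X] = 0.22·5.5 + 0.33·1.7 + 0.45·4 = 3.571.

3.571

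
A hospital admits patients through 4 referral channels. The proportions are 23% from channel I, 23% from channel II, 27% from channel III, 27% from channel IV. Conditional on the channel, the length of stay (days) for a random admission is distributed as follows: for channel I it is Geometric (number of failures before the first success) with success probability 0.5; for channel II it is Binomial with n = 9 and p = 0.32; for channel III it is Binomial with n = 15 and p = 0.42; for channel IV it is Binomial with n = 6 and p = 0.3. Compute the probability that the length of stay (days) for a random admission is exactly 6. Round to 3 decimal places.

0.064

Conditional on each channel, P(X = 6): I: 0.0078125; II: 0.02836; III: 0.204057; IV: 0.000729.
By total probability, P(X = 6) = 0.23·0.0078125 + 0.23·0.02836 + 0.27·0.204057 + 0.27·0.000729 = 0.0636119.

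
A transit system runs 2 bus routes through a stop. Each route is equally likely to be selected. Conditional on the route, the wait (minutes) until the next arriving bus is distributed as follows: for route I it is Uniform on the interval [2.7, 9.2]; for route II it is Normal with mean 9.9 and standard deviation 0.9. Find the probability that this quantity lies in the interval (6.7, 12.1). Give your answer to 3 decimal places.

0.689

Conditional on each route, P(6.7 < X < 12.1): I: 0.384615; II: 0.992558.
By total probability, P(6.7 < X < 12.1) = 0.5·0.384615 + 0.5·0.992558 = 0.688587.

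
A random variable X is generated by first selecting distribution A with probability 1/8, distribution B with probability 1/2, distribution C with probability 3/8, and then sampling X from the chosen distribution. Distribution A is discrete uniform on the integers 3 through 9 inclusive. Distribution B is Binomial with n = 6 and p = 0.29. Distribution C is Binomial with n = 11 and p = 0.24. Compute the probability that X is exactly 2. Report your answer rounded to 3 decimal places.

Conditional on each component, P(X = 2): A: 0; B: 0.320568; C: 0.267983.
By total probability, P(X = 2) = 0.125·0 + 0.5·0.320568 + 0.375·0.267983 = 0.260778.

0.261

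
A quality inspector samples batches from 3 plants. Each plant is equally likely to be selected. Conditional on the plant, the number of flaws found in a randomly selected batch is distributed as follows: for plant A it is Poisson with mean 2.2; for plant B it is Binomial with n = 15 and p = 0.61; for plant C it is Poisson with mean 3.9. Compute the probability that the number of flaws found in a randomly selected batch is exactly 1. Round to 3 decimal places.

Conditional on each plant, P(X = 1): A: 0.243767; B: 1.72316e-05; C: 0.0789435.
By total probability, P(X = 1) = 0.333333·0.243767 + 0.333333·1.72316e-05 + 0.333333·0.0789435 = 0.107576.

0.108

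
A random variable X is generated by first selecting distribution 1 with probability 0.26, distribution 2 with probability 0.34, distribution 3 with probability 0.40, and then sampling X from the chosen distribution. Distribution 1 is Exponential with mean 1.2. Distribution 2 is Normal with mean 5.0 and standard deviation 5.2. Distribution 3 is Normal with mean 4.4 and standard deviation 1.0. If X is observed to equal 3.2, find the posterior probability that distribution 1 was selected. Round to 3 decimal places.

Likelihoods f(3.2 | ·): 1: 0.0579029; 2: 0.0722583; 3: 0.194186.
Posterior ∝ prior × likelihood. Numerator for 1: 0.26·0.0579029 = 0.0150547.
Normalizing constant: 0.26·0.0579029 + 0.34·0.0722583 + 0.4·0.194186 = 0.117297.
P(1 | observation) = 0.0150547 / 0.117297 = 0.128347.

0.128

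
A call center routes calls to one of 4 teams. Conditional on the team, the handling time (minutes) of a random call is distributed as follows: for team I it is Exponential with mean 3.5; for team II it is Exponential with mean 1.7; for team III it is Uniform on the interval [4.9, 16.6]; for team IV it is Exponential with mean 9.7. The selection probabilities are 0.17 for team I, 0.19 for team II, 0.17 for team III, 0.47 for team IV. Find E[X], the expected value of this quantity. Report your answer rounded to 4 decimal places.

Component means — I: 3.5; II: 1.7; III: 10.75; IV: 9.7.
E[X] = 0.17·3.5 + 0.19·1.7 + 0.17·10.75 + 0.47·9.7 = 7.3045.

7.3045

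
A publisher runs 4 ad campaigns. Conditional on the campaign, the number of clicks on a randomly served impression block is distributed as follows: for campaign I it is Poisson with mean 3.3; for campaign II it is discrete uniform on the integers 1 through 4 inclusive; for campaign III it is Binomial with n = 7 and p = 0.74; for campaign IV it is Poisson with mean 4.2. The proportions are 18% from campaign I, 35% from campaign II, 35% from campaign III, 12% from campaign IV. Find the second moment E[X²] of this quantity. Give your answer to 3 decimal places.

17.663

For each component E[X²] = Var + (mean)², giving I: 14.19; II: 7.5; III: 28.1792; IV: 21.84.
Overall E[X²] = 0.18·14.19 + 0.35·7.5 + 0.35·28.1792 + 0.12·21.84 = 17.6627.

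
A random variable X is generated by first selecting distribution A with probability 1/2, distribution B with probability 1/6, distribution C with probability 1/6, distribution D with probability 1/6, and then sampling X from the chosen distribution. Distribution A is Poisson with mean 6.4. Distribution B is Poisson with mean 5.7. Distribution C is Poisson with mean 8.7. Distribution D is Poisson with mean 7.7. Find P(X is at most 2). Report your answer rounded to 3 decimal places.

Conditional on each component, P(X ≤ 2): A: 0.0463242; B: 0.0767732; C: 0.00792032; D: 0.0173637.
By total probability, P(X ≤ 2) = 0.5·0.0463242 + 0.166667·0.0767732 + 0.166667·0.00792032 + 0.166667·0.0173637 = 0.0401716.

0.040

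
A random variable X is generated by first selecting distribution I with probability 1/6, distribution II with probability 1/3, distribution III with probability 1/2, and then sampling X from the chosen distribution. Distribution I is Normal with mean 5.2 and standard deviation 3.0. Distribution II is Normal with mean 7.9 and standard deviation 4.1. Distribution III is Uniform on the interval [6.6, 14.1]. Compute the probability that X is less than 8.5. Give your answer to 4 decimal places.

Conditional on each component, P(X < 8.5): I: 0.864334; II: 0.558174; III: 0.253333.
By total probability, P(X < 8.5) = 0.166667·0.864334 + 0.333333·0.558174 + 0.5·0.253333 = 0.45678.

0.4568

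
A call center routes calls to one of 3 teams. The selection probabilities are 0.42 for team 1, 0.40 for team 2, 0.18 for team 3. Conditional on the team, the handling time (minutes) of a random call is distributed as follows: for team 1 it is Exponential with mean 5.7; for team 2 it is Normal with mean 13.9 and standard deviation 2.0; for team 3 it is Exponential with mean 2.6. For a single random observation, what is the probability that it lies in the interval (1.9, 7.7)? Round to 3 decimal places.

Conditional on each team, P(1.9 < X < 7.7): 1: 0.457518; 2: 0.000967602; 3: 0.429799.
By total probability, P(1.9 < X < 7.7) = 0.42·0.457518 + 0.4·0.000967602 + 0.18·0.429799 = 0.269909.

0.270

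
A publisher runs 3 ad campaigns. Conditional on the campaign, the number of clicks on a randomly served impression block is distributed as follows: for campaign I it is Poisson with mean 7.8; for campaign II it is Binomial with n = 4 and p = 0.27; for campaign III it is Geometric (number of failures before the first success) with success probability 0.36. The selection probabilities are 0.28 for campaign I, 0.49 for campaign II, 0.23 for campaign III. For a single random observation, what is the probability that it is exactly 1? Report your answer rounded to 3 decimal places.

0.260

Conditional on each campaign, P(X = 1): I: 0.00319593; II: 0.420138; III: 0.2304.
By total probability, P(X = 1) = 0.28·0.00319593 + 0.49·0.420138 + 0.23·0.2304 = 0.259755.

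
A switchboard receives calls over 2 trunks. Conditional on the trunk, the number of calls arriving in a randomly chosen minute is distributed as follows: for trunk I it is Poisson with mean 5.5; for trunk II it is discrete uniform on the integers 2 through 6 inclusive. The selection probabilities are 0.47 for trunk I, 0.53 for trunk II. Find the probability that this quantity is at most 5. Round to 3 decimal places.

Conditional on each trunk, P(X ≤ 5): I: 0.528919; II: 0.8.
By total probability, P(X ≤ 5) = 0.47·0.528919 + 0.53·0.8 = 0.672592.

0.673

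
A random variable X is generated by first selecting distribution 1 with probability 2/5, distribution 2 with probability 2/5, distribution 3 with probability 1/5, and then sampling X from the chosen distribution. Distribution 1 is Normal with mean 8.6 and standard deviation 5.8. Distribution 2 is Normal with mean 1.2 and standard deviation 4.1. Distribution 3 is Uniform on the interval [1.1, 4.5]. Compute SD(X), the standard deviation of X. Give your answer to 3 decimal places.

Per component, 1: μ=8.6, E[X²]=107.6; 2: μ=1.2, E[X²]=18.25; 3: μ=2.8, E[X²]=8.80333.
E[X] = 0.4·8.6 + 0.4·1.2 + 0.2·2.8 = 4.48.
E[X²] = 0.4·107.6 + 0.4·18.25 + 0.2·8.80333 = 52.1007.
Var(X) = E[X²] − (E[X])² = 52.1007 − 20.0704 = 32.0303.
SD(X) = √32.0303 = 5.65953.

5.660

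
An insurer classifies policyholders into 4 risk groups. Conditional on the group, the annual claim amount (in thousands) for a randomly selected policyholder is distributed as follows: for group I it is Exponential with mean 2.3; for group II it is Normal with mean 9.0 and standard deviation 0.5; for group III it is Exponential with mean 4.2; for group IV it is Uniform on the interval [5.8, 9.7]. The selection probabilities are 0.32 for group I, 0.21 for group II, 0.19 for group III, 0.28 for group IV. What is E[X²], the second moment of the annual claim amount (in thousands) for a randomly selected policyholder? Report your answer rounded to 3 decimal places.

For each component E[X²] = Var + (mean)², giving I: 10.58; II: 81.25; III: 35.28; IV: 61.33.
Overall E[X²] = 0.32·10.58 + 0.21·81.25 + 0.19·35.28 + 0.28·61.33 = 44.3237.

44.324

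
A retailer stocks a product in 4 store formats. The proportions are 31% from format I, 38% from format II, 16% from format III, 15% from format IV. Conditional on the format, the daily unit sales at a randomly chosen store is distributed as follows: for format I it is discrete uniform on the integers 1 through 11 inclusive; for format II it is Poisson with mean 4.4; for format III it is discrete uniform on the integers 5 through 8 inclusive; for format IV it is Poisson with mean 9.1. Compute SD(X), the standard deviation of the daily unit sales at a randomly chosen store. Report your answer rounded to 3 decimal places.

Per component, I: μ=6, E[X²]=46; II: μ=4.4, E[X²]=23.76; III: μ=6.5, E[X²]=43.5; IV: μ=9.1, E[X²]=91.91.
E[X] = 0.31·6 + 0.38·4.4 + 0.16·6.5 + 0.15·9.1 = 5.937.
E[X²] = 0.31·46 + 0.38·23.76 + 0.16·43.5 + 0.15·91.91 = 44.0353.
Var(X) = E[X²] − (E[X])² = 44.0353 − 35.248 = 8.78733.
SD(X) = √8.78733 = 2.96434.

2.964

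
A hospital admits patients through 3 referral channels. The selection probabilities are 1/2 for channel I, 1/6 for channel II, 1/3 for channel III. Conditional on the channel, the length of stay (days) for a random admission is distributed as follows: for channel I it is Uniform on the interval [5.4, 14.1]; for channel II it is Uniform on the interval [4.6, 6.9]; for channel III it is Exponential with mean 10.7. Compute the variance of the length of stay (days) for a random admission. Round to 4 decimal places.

44.2356

Per component, I: μ=9.75, E[X²]=101.37; II: μ=5.75, E[X²]=33.5033; III: μ=10.7, E[X²]=228.98.
E[X] = 0.5·9.75 + 0.166667·5.75 + 0.333333·10.7 = 9.4.
E[X²] = 0.5·101.37 + 0.166667·33.5033 + 0.333333·228.98 = 132.596.
Var(X) = E[X²] − (E[X])² = 132.596 − 88.36 = 44.2356.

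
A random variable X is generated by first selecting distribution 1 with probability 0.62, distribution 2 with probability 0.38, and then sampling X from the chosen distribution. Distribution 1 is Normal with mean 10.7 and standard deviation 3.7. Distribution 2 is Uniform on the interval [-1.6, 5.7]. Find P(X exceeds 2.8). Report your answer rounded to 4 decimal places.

Conditional on each component, P(X > 2.8): 1: 0.983625; 2: 0.39726.
By total probability, P(X > 2.8) = 0.62·0.983625 + 0.38·0.39726 = 0.760806.

0.7608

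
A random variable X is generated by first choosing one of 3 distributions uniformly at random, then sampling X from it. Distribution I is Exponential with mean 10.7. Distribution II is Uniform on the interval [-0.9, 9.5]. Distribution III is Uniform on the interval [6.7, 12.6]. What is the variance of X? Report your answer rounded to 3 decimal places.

49.989

Per component, I: μ=10.7, E[X²]=228.98; II: μ=4.3, E[X²]=27.5033; III: μ=9.65, E[X²]=96.0233.
E[X] = 0.333333·10.7 + 0.333333·4.3 + 0.333333·9.65 = 8.21667.
E[X²] = 0.333333·228.98 + 0.333333·27.5033 + 0.333333·96.0233 = 117.502.
Var(X) = E[X²] − (E[X])² = 117.502 − 67.5136 = 49.9886.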